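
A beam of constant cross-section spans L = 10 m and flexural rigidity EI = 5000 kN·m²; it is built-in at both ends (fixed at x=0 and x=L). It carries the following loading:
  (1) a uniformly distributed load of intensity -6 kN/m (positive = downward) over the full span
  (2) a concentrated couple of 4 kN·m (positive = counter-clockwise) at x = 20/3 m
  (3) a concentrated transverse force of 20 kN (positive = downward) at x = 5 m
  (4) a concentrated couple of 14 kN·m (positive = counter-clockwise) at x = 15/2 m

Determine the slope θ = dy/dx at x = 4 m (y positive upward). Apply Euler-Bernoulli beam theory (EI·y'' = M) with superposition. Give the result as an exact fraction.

θ(4) = -59/150000 rad

Load 1 — uniform load w=-6 kN/m over full span:
  θ_1 = -wx(L-x)(L-2x)/(12EI) = -(-6)·4·(10-4)·(10-2·4)/(12·5000) = 3/625 rad
Load 2 — applied couple M₀=4 kN·m at a=20/3 m (b=L-a=10/3):
  θ_2 = (R_Ax²/2 - M_Ax)/EI  [x≤a] with R_A=8/15, M_A=4/3 = ((8/15)·4²/2 - (4/3)·4)/5000 = -2/9375 rad
Load 3 — point force P=20 kN at a=5 m (b=L-a=5):
  θ_3 = -Pb²x(2aL-(3a+b)x)/(2L³EI)  [x≤a] = -20·5²·4·(2·5·10-(3·5+5)·4)/(2·10³·5000) = -1/250 rad
Load 4 — applied couple M₀=14 kN·m at a=15/2 m (b=L-a=5/2):
  θ_4 = (R_Ax²/2 - M_Ax)/EI  [x≤a] with R_A=63/40, M_A=35/8 = ((63/40)·4²/2 - (35/8)·4)/5000 = -49/50000 rad
Superposition: θ = Σ θ_i = -59/150000 rad ≈ -0.000393 rad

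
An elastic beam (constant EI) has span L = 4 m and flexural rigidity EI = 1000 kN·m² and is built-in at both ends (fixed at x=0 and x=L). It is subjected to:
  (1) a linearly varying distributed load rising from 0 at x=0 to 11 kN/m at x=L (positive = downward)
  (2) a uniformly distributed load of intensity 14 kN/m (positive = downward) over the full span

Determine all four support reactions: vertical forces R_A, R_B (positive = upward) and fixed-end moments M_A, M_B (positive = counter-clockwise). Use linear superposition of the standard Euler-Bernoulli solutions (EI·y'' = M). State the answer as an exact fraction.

R_A = 173/5 kN, M_A = 368/15 kN·m, R_B = 217/5 kN, M_B = -412/15 kN·m

Load 1 — triangular load w₀=11 kN/m (0→w₀ over full span):
  R_A = 3w₀L/20 = 3·11·4/20 = 33/5 kN
  M_A = w₀L²/30 = 11·4²/30 = 88/15 kN·m
  R_B = 7w₀L/20 = 7·11·4/20 = 77/5 kN
  M_B = -w₀L²/20 = -11·4²/20 = -44/5 kN·m
Load 2 — uniform load w=14 kN/m over full span:
  R_A = wL/2 = 14·4/2 = 28 kN
  M_A = wL²/12 = 14·4²/12 = 56/3 kN·m
  R_B = wL/2 = 14·4/2 = 28 kN
  M_B = -wL²/12 = -14·4²/12 = -56/3 kN·m
Superposition: R_A = 173/5 kN, M_A = 368/15 kN·m, R_B = 217/5 kN, M_B = -412/15 kN·m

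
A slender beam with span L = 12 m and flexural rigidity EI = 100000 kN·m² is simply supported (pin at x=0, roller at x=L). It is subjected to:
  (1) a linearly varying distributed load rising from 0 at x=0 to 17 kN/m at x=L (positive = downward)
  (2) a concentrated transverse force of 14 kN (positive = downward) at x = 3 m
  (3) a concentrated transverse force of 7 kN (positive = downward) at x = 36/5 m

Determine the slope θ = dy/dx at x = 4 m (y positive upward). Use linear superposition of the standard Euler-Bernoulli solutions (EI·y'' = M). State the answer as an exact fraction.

θ(4) = -1717241/450000000 rad

Load 1 — triangular load w₀=17 kN/m (0→w₀ over full span):
  θ_1 = -w₀(7L⁴-30L²x²+15x⁴)/(360LEI) = -17·(7·12⁴-30·12²·4²+15·4⁴)/(360·12·100000) = -442/140625 rad
Load 2 — point force P=14 kN at a=3 m (b=L-a=9):
  θ_2 = -Pa(2L²-6Lx+3x²+a²)/(6LEI)  [x>a] = -14·3·(2·12²-6·12·4+3·4²+3²)/(6·12·100000) = -133/400000 rad
Load 3 — point force P=7 kN at a=36/5 m (b=L-a=24/5):
  θ_3 = -Pb(L²-b²-3x²)/(6LEI)  [x≤a] = -7·(24/5)·(12²-(24/5)²-3·4²)/(6·12·100000) = -133/390625 rad
Superposition: θ = Σ θ_i = -1717241/450000000 rad ≈ -0.003816 rad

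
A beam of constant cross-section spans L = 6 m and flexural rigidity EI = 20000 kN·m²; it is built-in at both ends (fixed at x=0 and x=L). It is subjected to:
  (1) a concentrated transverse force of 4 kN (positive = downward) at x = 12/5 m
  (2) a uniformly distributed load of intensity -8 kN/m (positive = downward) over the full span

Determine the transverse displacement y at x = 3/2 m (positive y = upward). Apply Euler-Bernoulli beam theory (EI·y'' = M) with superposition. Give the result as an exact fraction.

y(3/2) = 5103/8000000 m

Load 1 — point force P=4 kN at a=12/5 m (b=L-a=18/5):
  y_1 = -Pb²x²(3aL-(3a+b)x)/(6L³EI)  [x≤a] = -4·(18/5)²·(3/2)²·(3·(12/5)·6-(3·(12/5)+(18/5))·(3/2))/(6·6³·20000) = -243/2000000 m
Load 2 — uniform load w=-8 kN/m over full span:
  y_2 = -wx²(L-x)²/(24EI) = -(-8)·(3/2)²·(6-(3/2))²/(24·20000) = 243/320000 m
Superposition: y = Σ y_i = 5103/8000000 m ≈ 0.000638 m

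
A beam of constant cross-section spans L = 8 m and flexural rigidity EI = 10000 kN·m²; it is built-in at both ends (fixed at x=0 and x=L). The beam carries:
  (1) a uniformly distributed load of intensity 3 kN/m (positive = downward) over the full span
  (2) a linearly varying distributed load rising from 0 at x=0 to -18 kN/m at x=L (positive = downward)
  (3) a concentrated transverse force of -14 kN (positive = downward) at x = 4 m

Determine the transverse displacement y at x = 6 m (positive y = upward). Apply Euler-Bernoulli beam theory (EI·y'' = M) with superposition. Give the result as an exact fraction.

y(6) = 901/150000 m

Load 1 — uniform load w=3 kN/m over full span:
  y_1 = -wx²(L-x)²/(24EI) = -3·6²·(8-6)²/(24·10000) = -9/5000 m
Load 2 — triangular load w₀=-18 kN/m (0→w₀ over full span):
  y_2 = -w₀x²(L-x)²(x+2L)/(120LEI) = -(-18)·6²·(8-6)²·(6+2·8)/(120·8·10000) = 297/50000 m
Load 3 — point force P=-14 kN at a=4 m (b=L-a=4):
  y_3 = -Pa²(L-x)²(3bL-(3b+a)(L-x))/(6L³EI)  [x>a] = -(-14)·4²·(8-6)²·(3·4·8-(3·4+4)·(8-6))/(6·8³·10000) = 7/3750 m
Superposition: y = Σ y_i = 901/150000 m ≈ 0.006007 m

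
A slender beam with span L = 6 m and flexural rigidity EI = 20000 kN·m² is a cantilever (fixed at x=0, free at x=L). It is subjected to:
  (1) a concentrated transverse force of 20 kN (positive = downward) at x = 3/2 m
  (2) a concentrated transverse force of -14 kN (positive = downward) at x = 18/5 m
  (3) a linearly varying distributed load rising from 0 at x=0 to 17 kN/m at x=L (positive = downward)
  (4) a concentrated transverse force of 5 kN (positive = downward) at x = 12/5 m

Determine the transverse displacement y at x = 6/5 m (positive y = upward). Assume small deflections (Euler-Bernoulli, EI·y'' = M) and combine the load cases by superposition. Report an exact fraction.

y(6/5) = -961209/156250000 m

Load 1 — point force P=20 kN at a=3/2 m (b=L-a=9/2):
  y_1 = -Px²(3a-x)/(6EI)  [x≤a] = -20·(6/5)²·(3·(3/2)-(6/5))/(6·20000) = -99/125000 m
Load 2 — point force P=-14 kN at a=18/5 m (b=L-a=12/5):
  y_2 = -Px²(3a-x)/(6EI)  [x≤a] = -(-14)·(6/5)²·(3·(18/5)-(6/5))/(6·20000) = 126/78125 m
Load 3 — triangular load w₀=17 kN/m (0→w₀ over full span):
  y_3 = (w₀Lx³/12-w₀L²x²/6-w₀x⁵/(120L))/EI = (17·6·(6/5)³/12-17·6²·(6/5)²/6-17·(6/5)⁵/(120·6))/20000 = -1033209/156250000 m
Load 4 — point force P=5 kN at a=12/5 m (b=L-a=18/5):
  y_4 = -Px²(3a-x)/(6EI)  [x≤a] = -5·(6/5)²·(3·(12/5)-(6/5))/(6·20000) = -9/25000 m
Superposition: y = Σ y_i = -961209/156250000 m ≈ -0.006152 m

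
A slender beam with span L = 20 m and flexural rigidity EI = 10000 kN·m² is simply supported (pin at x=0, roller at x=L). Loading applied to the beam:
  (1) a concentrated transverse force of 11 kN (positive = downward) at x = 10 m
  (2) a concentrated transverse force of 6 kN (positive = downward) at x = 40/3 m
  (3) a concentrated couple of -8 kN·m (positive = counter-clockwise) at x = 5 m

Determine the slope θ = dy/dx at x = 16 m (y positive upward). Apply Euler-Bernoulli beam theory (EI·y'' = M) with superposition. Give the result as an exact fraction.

θ(16) = 24679/675000 rad

Load 1 — point force P=11 kN at a=10 m (b=L-a=10):
  θ_1 = -Pa(2L²-6Lx+3x²+a²)/(6LEI)  [x>a] = -11·10·(2·20²-6·20·16+3·16²+10²)/(6·20·10000) = 231/10000 rad
Load 2 — point force P=6 kN at a=40/3 m (b=L-a=20/3):
  θ_2 = -Pa(2L²-6Lx+3x²+a²)/(6LEI)  [x>a] = -6·(40/3)·(2·20²-6·20·16+3·16²+(40/3)²)/(6·20·10000) = 196/16875 rad
Load 3 — applied couple M₀=-8 kN·m at a=5 m (b=L-a=15):
  θ_3 = (M₀x²/(2L)-M₀(x-a)+C₁)/EI  [x>a] with C₁=M₀(3b²-L²)/(6L)=-55/3 = ((-8)·16²/(2·20)-(-8)·(16-5)+(-55/3))/10000 = 277/150000 rad
Superposition: θ = Σ θ_i = 24679/675000 rad ≈ 0.036561 rad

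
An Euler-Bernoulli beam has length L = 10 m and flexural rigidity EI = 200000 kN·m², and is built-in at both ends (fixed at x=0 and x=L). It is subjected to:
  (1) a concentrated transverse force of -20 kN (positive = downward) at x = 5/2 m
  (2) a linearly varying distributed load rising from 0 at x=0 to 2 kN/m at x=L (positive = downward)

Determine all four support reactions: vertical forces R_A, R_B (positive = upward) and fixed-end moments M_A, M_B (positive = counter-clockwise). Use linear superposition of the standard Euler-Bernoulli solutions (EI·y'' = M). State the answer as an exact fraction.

Load 1 — point force P=-20 kN at a=5/2 m (b=L-a=15/2):
  R_A = Pb²(3a+b)/L³ = (-20)·(15/2)²·(3·(5/2)+(15/2))/10³ = -135/8 kN
  M_A = Pab²/L² = (-20)·(5/2)·(15/2)²/10² = -225/8 kN·m
  R_B = Pa²(a+3b)/L³ = (-20)·(5/2)²·((5/2)+3·(15/2))/10³ = -25/8 kN
  M_B = -Pa²b/L² = -(-20)·(5/2)²·(15/2)/10² = 75/8 kN·m
Load 2 — triangular load w₀=2 kN/m (0→w₀ over full span):
  R_A = 3w₀L/20 = 3·2·10/20 = 3 kN
  M_A = w₀L²/30 = 2·10²/30 = 20/3 kN·m
  R_B = 7w₀L/20 = 7·2·10/20 = 7 kN
  M_B = -w₀L²/20 = -2·10²/20 = -10 kN·m
Superposition: R_A = -111/8 kN, M_A = -515/24 kN·m, R_B = 31/8 kN, M_B = -5/8 kN·m

R_A = -111/8 kN, M_A = -515/24 kN·m, R_B = 31/8 kN, M_B = -5/8 kN·m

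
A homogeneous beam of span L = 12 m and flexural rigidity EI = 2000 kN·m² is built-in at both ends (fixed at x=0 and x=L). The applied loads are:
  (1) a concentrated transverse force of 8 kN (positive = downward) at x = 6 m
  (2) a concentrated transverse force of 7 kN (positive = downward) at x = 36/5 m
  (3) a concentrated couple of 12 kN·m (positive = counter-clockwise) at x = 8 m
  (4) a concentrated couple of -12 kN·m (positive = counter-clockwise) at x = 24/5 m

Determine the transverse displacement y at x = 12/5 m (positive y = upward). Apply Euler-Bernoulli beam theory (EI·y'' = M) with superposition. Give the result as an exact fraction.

y(12/5) = -49326/1953125 m

Load 1 — point force P=8 kN at a=6 m (b=L-a=6):
  y_1 = -Pb²x²(3aL-(3a+b)x)/(6L³EI)  [x≤a] = -8·6²·(12/5)²·(3·6·12-(3·6+6)·(12/5))/(6·12³·2000) = -198/15625 m
Load 2 — point force P=7 kN at a=36/5 m (b=L-a=24/5):
  y_2 = -Pb²x²(3aL-(3a+b)x)/(6L³EI)  [x≤a] = -7·(24/5)²·(12/5)²·(3·(36/5)·12-(3·(36/5)+(24/5))·(12/5))/(6·12³·2000) = -17136/1953125 m
Load 3 — applied couple M₀=12 kN·m at a=8 m (b=L-a=4):
  y_3 = (R_Ax³/6 - M_Ax²/2)/EI  [x≤a] with R_A=4/3, M_A=4 = ((4/3)·(12/5)³/6 - 4·(12/5)²/2)/2000 = -66/15625 m
Load 4 — applied couple M₀=-12 kN·m at a=24/5 m (b=L-a=36/5):
  y_4 = (R_Ax³/6 - M_Ax²/2)/EI  [x≤a] with R_A=-36/25, M_A=-36/25 = ((-36/25)·(12/5)³/6 - (-36/25)·(12/5)²/2)/2000 = 162/390625 m
Superposition: y = Σ y_i = -49326/1953125 m ≈ -0.025255 m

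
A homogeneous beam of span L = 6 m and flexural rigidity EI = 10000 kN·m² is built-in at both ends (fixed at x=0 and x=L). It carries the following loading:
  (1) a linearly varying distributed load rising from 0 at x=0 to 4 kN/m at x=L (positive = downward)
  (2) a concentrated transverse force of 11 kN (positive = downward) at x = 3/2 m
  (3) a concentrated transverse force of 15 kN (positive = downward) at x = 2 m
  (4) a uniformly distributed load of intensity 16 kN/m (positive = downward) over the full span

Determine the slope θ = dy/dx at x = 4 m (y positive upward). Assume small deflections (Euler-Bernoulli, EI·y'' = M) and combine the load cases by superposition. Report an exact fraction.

θ(4) = 5783/1800000 rad

Load 1 — triangular load w₀=4 kN/m (0→w₀ over full span):
  θ_1 = -w₀(2x(L-x)(L-2x)(x+2L)+x²(L-x)²)/(120LEI) = -4·(2·4·(6-4)·(6-2·4)·(4+2·6)+4²·(6-4)²)/(120·6·10000) = 7/28125 rad
Load 2 — point force P=11 kN at a=3/2 m (b=L-a=9/2):
  θ_2 = Pa²(L-x)(2bL-(3b+a)(L-x))/(2L³EI)  [x>a] = 11·(3/2)²·(6-4)·(2·(9/2)·6-(3·(9/2)+(3/2))·(6-4))/(2·6³·10000) = 11/40000 rad
Load 3 — point force P=15 kN at a=2 m (b=L-a=4):
  θ_3 = Pa²(L-x)(2bL-(3b+a)(L-x))/(2L³EI)  [x>a] = 15·2²·(6-4)·(2·4·6-(3·4+2)·(6-4))/(2·6³·10000) = 1/1800 rad
Load 4 — uniform load w=16 kN/m over full span:
  θ_4 = -wx(L-x)(L-2x)/(12EI) = -16·4·(6-4)·(6-2·4)/(12·10000) = 4/1875 rad
Superposition: θ = Σ θ_i = 5783/1800000 rad ≈ 0.003213 rad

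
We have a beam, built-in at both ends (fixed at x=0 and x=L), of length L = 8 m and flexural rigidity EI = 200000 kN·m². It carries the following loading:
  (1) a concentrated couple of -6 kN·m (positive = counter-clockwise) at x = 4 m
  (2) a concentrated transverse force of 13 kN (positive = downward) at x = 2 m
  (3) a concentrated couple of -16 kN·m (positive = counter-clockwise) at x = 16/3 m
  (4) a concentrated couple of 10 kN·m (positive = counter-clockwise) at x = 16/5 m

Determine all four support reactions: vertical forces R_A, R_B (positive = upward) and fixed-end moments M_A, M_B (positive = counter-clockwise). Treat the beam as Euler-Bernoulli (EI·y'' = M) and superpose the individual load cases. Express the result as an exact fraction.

R_A = 4309/480 kN, M_A = 1079/120 kN·m, R_B = 1931/480 kN, M_B = -127/40 kN·m

Load 1 — applied couple M₀=-6 kN·m at a=4 m (b=L-a=4):
  R_A = 6M₀ab/L³ = 6·(-6)·4·4/8³ = -9/8 kN
  M_A = M₀b(2a-b)/L² = (-6)·4·(2·4-4)/8² = -3/2 kN·m
  R_B = -6M₀ab/L³ = -6·(-6)·4·4/8³ = 9/8 kN
  M_B = M₀a(2b-a)/L² = (-6)·4·(2·4-4)/8² = -3/2 kN·m
Load 2 — point force P=13 kN at a=2 m (b=L-a=6):
  R_A = Pb²(3a+b)/L³ = 13·6²·(3·2+6)/8³ = 351/32 kN
  M_A = Pab²/L² = 13·2·6²/8² = 117/8 kN·m
  R_B = Pa²(a+3b)/L³ = 13·2²·(2+3·6)/8³ = 65/32 kN
  M_B = -Pa²b/L² = -13·2²·6/8² = -39/8 kN·m
Load 3 — applied couple M₀=-16 kN·m at a=16/3 m (b=L-a=8/3):
  R_A = 6M₀ab/L³ = 6·(-16)·(16/3)·(8/3)/8³ = -8/3 kN
  M_A = M₀b(2a-b)/L² = (-16)·(8/3)·(2·(16/3)-(8/3))/8² = -16/3 kN·m
  R_B = -6M₀ab/L³ = -6·(-16)·(16/3)·(8/3)/8³ = 8/3 kN
  M_B = M₀a(2b-a)/L² = (-16)·(16/3)·(2·(8/3)-(16/3))/8² = 0 kN·m
Load 4 — applied couple M₀=10 kN·m at a=16/5 m (b=L-a=24/5):
  R_A = 6M₀ab/L³ = 6·10·(16/5)·(24/5)/8³ = 9/5 kN
  M_A = M₀b(2a-b)/L² = 10·(24/5)·(2·(16/5)-(24/5))/8² = 6/5 kN·m
  R_B = -6M₀ab/L³ = -6·10·(16/5)·(24/5)/8³ = -9/5 kN
  M_B = M₀a(2b-a)/L² = 10·(16/5)·(2·(24/5)-(16/5))/8² = 16/5 kN·m
Superposition: R_A = 4309/480 kN, M_A = 1079/120 kN·m, R_B = 1931/480 kN, M_B = -127/40 kN·m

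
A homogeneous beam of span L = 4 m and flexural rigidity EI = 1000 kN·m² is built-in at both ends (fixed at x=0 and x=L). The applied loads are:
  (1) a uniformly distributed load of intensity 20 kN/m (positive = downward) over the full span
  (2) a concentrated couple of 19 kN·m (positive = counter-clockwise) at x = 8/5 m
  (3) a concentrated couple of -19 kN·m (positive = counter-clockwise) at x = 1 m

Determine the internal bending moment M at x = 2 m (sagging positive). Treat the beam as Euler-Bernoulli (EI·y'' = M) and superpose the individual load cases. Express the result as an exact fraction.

Load 1 — uniform load w=20 kN/m over full span:
  M_1 = wLx/2 - wL²/12 - wx²/2 = 20·4·2/2 - 20·4²/12 - 20·2²/2 = 40/3 kN·m
Load 2 — applied couple M₀=19 kN·m at a=8/5 m (b=L-a=12/5):
  M_2 = R_Ax - M_A - M₀  [x>a] with R_A=171/25, M_A=57/25 = (171/25)·2 - (57/25) - 19 = -38/5 kN·m
Load 3 — applied couple M₀=-19 kN·m at a=1 m (b=L-a=3):
  M_3 = R_Ax - M_A - M₀  [x>a] with R_A=-171/32, M_A=57/16 = (-171/32)·2 - (57/16) - (-19) = 19/4 kN·m
Superposition: M = Σ M_i = 629/60 kN·m ≈ 10.483333 kN·m

M(2) = 629/60 kN·m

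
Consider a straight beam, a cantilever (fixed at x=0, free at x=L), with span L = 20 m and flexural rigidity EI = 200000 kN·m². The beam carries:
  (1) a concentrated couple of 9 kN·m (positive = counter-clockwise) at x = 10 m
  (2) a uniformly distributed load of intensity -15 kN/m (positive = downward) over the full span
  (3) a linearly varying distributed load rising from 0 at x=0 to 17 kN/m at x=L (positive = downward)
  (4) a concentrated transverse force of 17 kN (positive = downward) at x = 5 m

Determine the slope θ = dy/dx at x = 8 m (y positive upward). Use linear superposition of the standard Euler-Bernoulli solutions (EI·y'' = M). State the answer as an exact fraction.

Load 1 — applied couple M₀=9 kN·m at a=10 m (b=L-a=10):
  θ_1 = M₀x/EI  [x≤a] = 9·8/200000 = 9/25000 rad
Load 2 — uniform load w=-15 kN/m over full span:
  θ_2 = -wx(x²-3Lx+3L²)/(6EI) = -(-15)·8·(8²-3·20·8+3·20²)/(6·200000) = 49/625 rad
Load 3 — triangular load w₀=17 kN/m (0→w₀ over full span):
  θ_3 = (w₀Lx²/4-w₀L²x/3-w₀x⁴/(24L))/EI = (17·20·8²/4-17·20²·8/3-17·8⁴/(24·20))/200000 = -1003/15625 rad
Load 4 — point force P=17 kN at a=5 m (b=L-a=15):
  θ_4 = -Pa²/(2EI)  [x>a] = -17·5²/(2·200000) = -17/16000 rad
Superposition: θ = Σ θ_i = 27011/2000000 rad ≈ 0.013506 rad

θ(8) = 27011/2000000 rad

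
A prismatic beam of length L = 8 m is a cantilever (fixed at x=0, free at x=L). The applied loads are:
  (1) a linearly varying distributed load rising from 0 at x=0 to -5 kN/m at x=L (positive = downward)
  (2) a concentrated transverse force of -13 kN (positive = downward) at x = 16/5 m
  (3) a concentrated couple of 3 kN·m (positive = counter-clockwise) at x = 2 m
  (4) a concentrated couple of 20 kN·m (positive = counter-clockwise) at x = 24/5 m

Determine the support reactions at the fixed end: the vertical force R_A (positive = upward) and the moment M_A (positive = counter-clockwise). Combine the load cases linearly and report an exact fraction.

Load 1 — triangular load w₀=-5 kN/m (0→w₀ over full span):
  R_A = w₀L/2 = (-5)·8/2 = -20 kN
  M_A = w₀L²/3 = (-5)·8²/3 = -320/3 kN·m
Load 2 — point force P=-13 kN at a=16/5 m (b=L-a=24/5):
  R_A = P = (-13) = -13 kN
  M_A = Pa = (-13)·(16/5) = -208/5 kN·m
Load 3 — applied couple M₀=3 kN·m at a=2 m (b=L-a=6):
  R_A = 0 kN
  M_A = -M₀ = -3 kN·m
Load 4 — applied couple M₀=20 kN·m at a=24/5 m (b=L-a=16/5):
  R_A = 0 kN
  M_A = -M₀ = -20 kN·m
Superposition: R_A = -33 kN, M_A = -2569/15 kN·m

R_A = -33 kN, M_A = -2569/15 kN·m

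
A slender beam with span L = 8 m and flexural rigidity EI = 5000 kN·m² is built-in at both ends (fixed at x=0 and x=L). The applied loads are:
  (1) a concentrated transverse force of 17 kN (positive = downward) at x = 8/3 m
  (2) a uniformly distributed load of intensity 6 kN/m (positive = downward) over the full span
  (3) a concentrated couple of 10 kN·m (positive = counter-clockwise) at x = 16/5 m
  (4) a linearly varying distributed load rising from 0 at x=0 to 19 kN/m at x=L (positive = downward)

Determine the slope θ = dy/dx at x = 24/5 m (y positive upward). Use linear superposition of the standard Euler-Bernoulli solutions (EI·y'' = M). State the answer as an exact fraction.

Load 1 — point force P=17 kN at a=8/3 m (b=L-a=16/3):
  θ_1 = Pa²(L-x)(2bL-(3b+a)(L-x))/(2L³EI)  [x>a] = 17·(8/3)²·(8-(24/5))·(2·(16/3)·8-(3·(16/3)+(8/3))·(8-(24/5)))/(2·8³·5000) = 272/140625 rad
Load 2 — uniform load w=6 kN/m over full span:
  θ_2 = -wx(L-x)(L-2x)/(12EI) = -6·(24/5)·(8-(24/5))·(8-2·(24/5))/(12·5000) = 192/78125 rad
Load 3 — applied couple M₀=10 kN·m at a=16/5 m (b=L-a=24/5):
  θ_3 = (R_Ax²/2 - M_Ax - M₀(x-a))/EI  [x>a] with R_A=9/5, M_A=6/5 = ((9/5)·(24/5)²/2 - (6/5)·(24/5) - 10·((24/5)-(16/5)))/5000 = -16/78125 rad
Load 4 — triangular load w₀=19 kN/m (0→w₀ over full span):
  θ_4 = -w₀(2x(L-x)(L-2x)(x+2L)+x²(L-x)²)/(120LEI) = -19·(2·(24/5)·(8-(24/5))·(8-2·(24/5))·((24/5)+2·8)+(24/5)²·(8-(24/5))²)/(120·8·5000) = 1216/390625 rad
Superposition: θ = Σ θ_i = 25664/3515625 rad ≈ 0.007300 rad

θ(24/5) = 25664/3515625 rad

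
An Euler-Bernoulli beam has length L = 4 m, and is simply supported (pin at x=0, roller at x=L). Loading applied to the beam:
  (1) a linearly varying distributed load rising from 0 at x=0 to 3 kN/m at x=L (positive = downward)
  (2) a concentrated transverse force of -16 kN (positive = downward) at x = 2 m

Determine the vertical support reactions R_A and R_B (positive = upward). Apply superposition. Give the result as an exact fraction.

R_A = -6 kN, R_B = -4 kN

Load 1 — triangular load w₀=3 kN/m (0→w₀ over full span):
  R_A = w₀L/6 = 3·4/6 = 2 kN
  R_B = w₀L/3 = 3·4/3 = 4 kN
Load 2 — point force P=-16 kN at a=2 m (b=L-a=2):
  R_A = Pb/L = (-16)·2/4 = -8 kN
  R_B = Pa/L = (-16)·2/4 = -8 kN
Superposition: R_A = -6 kN, R_B = -4 kN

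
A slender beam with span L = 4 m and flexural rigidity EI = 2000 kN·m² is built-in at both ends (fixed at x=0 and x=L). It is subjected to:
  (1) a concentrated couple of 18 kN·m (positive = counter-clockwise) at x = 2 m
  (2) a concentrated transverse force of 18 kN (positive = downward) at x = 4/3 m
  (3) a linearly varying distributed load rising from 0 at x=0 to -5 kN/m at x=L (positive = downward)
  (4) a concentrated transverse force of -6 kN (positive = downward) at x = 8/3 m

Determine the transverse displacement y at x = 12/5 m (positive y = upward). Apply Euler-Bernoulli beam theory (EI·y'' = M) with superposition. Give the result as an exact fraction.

y(12/5) = 1133/3515625 m

Load 1 — applied couple M₀=18 kN·m at a=2 m (b=L-a=2):
  y_1 = (R_Ax³/6 - M_Ax²/2 - M₀(x-a)²/2)/EI  [x>a] with R_A=27/4, M_A=9/2 = ((27/4)·(12/5)³/6 - (9/2)·(12/5)²/2 - 18·((12/5)-2)²/2)/2000 = 9/15625 m
Load 2 — point force P=18 kN at a=4/3 m (b=L-a=8/3):
  y_2 = -Pa²(L-x)²(3bL-(3b+a)(L-x))/(6L³EI)  [x>a] = -18·(4/3)²·(4-(12/5))²·(3·(8/3)·4-(3·(8/3)+(4/3))·(4-(12/5)))/(6·4³·2000) = -256/140625 m
Load 3 — triangular load w₀=-5 kN/m (0→w₀ over full span):
  y_3 = -w₀x²(L-x)²(x+2L)/(120LEI) = -(-5)·(12/5)²·(4-(12/5))²·((12/5)+2·4)/(120·4·2000) = 312/390625 m
Load 4 — point force P=-6 kN at a=8/3 m (b=L-a=4/3):
  y_4 = -Pb²x²(3aL-(3a+b)x)/(6L³EI)  [x≤a] = -(-6)·(4/3)²·(12/5)²·(3·(8/3)·4-(3·(8/3)+(4/3))·(12/5))/(6·4³·2000) = 12/15625 m
Superposition: y = Σ y_i = 1133/3515625 m ≈ 0.000322 m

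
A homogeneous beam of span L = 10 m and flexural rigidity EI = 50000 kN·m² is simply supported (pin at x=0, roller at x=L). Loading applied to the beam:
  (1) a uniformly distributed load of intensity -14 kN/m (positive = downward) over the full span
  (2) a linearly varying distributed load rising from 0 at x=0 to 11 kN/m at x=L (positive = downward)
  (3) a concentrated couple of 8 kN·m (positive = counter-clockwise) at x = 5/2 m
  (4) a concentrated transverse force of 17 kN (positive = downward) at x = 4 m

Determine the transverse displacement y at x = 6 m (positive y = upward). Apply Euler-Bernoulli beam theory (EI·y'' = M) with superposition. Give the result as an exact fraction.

y(6) = 9599/625000 m

Load 1 — uniform load w=-14 kN/m over full span:
  y_1 = -wx(L³-2Lx²+x³)/(24EI) = -(-14)·6·(10³-2·10·6²+6³)/(24·50000) = 217/6250 m
Load 2 — triangular load w₀=11 kN/m (0→w₀ over full span):
  y_2 = -w₀x(7L⁴-10L²x²+3x⁴)/(360LEI) = -11·6·(7·10⁴-10·10²·6²+3·6⁴)/(360·10·50000) = -3256/234375 m
Load 3 — applied couple M₀=8 kN·m at a=5/2 m (b=L-a=15/2):
  y_3 = (M₀x³/(6L)-M₀(x-a)²/2+C₁x)/EI  [x>a] with C₁=M₀(3b²-L²)/(6L)=55/6 = (8·6³/(6·10)-8·(6-(5/2))²/2+(55/6)·6)/50000 = 87/125000 m
Load 4 — point force P=17 kN at a=4 m (b=L-a=6):
  y_4 = -Pa(L-x)(2Lx-a²-x²)/(6LEI)  [x>a] = -17·4·(10-6)·(2·10·6-4²-6²)/(6·10·50000) = -289/46875 m
Superposition: y = Σ y_i = 9599/625000 m ≈ 0.015358 m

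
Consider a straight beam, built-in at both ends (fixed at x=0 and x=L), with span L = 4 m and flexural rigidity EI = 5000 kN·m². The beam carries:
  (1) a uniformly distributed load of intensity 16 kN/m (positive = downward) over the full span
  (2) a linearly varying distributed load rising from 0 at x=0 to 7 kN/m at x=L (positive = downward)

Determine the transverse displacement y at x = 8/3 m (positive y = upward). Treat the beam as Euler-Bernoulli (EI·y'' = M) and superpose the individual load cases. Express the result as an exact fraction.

y(8/3) = -4736/2278125 m

Load 1 — uniform load w=16 kN/m over full span:
  y_1 = -wx²(L-x)²/(24EI) = -16·(8/3)²·(4-(8/3))²/(24·5000) = -256/151875 m
Load 2 — triangular load w₀=7 kN/m (0→w₀ over full span):
  y_2 = -w₀x²(L-x)²(x+2L)/(120LEI) = -7·(8/3)²·(4-(8/3))²·((8/3)+2·4)/(120·4·5000) = -896/2278125 m
Superposition: y = Σ y_i = -4736/2278125 m ≈ -0.002079 m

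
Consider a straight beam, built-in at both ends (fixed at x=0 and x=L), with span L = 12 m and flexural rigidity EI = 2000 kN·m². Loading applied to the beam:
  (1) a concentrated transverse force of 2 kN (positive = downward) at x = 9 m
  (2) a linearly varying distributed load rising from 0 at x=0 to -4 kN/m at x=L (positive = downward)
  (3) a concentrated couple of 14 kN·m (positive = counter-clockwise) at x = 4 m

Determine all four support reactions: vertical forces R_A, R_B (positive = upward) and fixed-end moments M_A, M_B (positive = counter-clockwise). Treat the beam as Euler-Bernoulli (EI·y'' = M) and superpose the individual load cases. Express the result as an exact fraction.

Load 1 — point force P=2 kN at a=9 m (b=L-a=3):
  R_A = Pb²(3a+b)/L³ = 2·3²·(3·9+3)/12³ = 5/16 kN
  M_A = Pab²/L² = 2·9·3²/12² = 9/8 kN·m
  R_B = Pa²(a+3b)/L³ = 2·9²·(9+3·3)/12³ = 27/16 kN
  M_B = -Pa²b/L² = -2·9²·3/12² = -27/8 kN·m
Load 2 — triangular load w₀=-4 kN/m (0→w₀ over full span):
  R_A = 3w₀L/20 = 3·(-4)·12/20 = -36/5 kN
  M_A = w₀L²/30 = (-4)·12²/30 = -96/5 kN·m
  R_B = 7w₀L/20 = 7·(-4)·12/20 = -84/5 kN
  M_B = -w₀L²/20 = -(-4)·12²/20 = 144/5 kN·m
Load 3 — applied couple M₀=14 kN·m at a=4 m (b=L-a=8):
  R_A = 6M₀ab/L³ = 6·14·4·8/12³ = 14/9 kN
  M_A = M₀b(2a-b)/L² = 14·8·(2·4-8)/12² = 0 kN·m
  R_B = -6M₀ab/L³ = -6·14·4·8/12³ = -14/9 kN
  M_B = M₀a(2b-a)/L² = 14·4·(2·8-4)/12² = 14/3 kN·m
Superposition: R_A = -3839/720 kN, M_A = -723/40 kN·m, R_B = -12001/720 kN, M_B = 3611/120 kN·m

R_A = -3839/720 kN, M_A = -723/40 kN·m, R_B = -12001/720 kN, M_B = 3611/120 kN·m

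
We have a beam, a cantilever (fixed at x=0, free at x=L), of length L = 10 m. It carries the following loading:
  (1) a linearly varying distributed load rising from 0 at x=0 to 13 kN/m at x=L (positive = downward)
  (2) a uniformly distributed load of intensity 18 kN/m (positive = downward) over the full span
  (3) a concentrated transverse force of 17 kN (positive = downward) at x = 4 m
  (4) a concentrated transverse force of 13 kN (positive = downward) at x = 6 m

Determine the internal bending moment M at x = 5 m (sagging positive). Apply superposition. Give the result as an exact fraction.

Load 1 — triangular load w₀=13 kN/m (0→w₀ over full span):
  M_1 = w₀Lx/2 - w₀L²/3 - w₀x³/(6L) = 13·10·5/2 - 13·10²/3 - 13·5³/(6·10) = -1625/12 kN·m
Load 2 — uniform load w=18 kN/m over full span:
  M_2 = -w(L-x)²/2 = -18·(10-5)²/2 = -225 kN·m
Load 3 — point force P=17 kN at a=4 m (b=L-a=6):
  M_3 = 0  [x>a] = 0 kN·m
Load 4 — point force P=13 kN at a=6 m (b=L-a=4):
  M_4 = -P(a-x)  [x≤a] = -13·(6-5) = -13 kN·m
Superposition: M = Σ M_i = -4481/12 kN·m ≈ -373.416667 kN·m

M(5) = -4481/12 kN·m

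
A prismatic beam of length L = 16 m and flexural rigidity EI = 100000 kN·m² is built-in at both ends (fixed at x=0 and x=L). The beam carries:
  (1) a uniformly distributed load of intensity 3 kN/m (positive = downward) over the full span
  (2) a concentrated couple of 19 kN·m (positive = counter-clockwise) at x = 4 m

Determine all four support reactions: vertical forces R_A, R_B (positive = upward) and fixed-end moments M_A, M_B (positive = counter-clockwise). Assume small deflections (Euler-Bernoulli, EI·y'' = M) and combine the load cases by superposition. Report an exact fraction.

Load 1 — uniform load w=3 kN/m over full span:
  R_A = wL/2 = 3·16/2 = 24 kN
  M_A = wL²/12 = 3·16²/12 = 64 kN·m
  R_B = wL/2 = 3·16/2 = 24 kN
  M_B = -wL²/12 = -3·16²/12 = -64 kN·m
Load 2 — applied couple M₀=19 kN·m at a=4 m (b=L-a=12):
  R_A = 6M₀ab/L³ = 6·19·4·12/16³ = 171/128 kN
  M_A = M₀b(2a-b)/L² = 19·12·(2·4-12)/16² = -57/16 kN·m
  R_B = -6M₀ab/L³ = -6·19·4·12/16³ = -171/128 kN
  M_B = M₀a(2b-a)/L² = 19·4·(2·12-4)/16² = 95/16 kN·m
Superposition: R_A = 3243/128 kN, M_A = 967/16 kN·m, R_B = 2901/128 kN, M_B = -929/16 kN·m

R_A = 3243/128 kN, M_A = 967/16 kN·m, R_B = 2901/128 kN, M_B = -929/16 kN·m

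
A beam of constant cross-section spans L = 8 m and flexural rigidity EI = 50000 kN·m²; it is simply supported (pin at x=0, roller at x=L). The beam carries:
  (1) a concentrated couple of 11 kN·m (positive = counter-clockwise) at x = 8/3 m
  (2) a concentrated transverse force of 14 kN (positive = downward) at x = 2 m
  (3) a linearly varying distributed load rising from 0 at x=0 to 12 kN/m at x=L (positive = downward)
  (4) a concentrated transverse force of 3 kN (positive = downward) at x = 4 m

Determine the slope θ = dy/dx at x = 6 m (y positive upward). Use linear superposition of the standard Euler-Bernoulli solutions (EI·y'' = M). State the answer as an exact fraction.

θ(6) = 21151/9000000 rad

Load 1 — applied couple M₀=11 kN·m at a=8/3 m (b=L-a=16/3):
  θ_1 = (M₀x²/(2L)-M₀(x-a)+C₁)/EI  [x>a] with C₁=M₀(3b²-L²)/(6L)=44/9 = (11·6²/(2·8)-11·(6-(8/3))+(44/9))/50000 = -253/1800000 rad
Load 2 — point force P=14 kN at a=2 m (b=L-a=6):
  θ_2 = -Pa(2L²-6Lx+3x²+a²)/(6LEI)  [x>a] = -14·2·(2·8²-6·8·6+3·6²+2²)/(6·8·50000) = 7/12500 rad
Load 3 — triangular load w₀=12 kN/m (0→w₀ over full span):
  θ_3 = -w₀(7L⁴-30L²x²+15x⁴)/(360LEI) = -12·(7·8⁴-30·8²·6²+15·6⁴)/(360·8·50000) = 1313/750000 rad
Load 4 — point force P=3 kN at a=4 m (b=L-a=4):
  θ_4 = -Pa(2L²-6Lx+3x²+a²)/(6LEI)  [x>a] = -3·4·(2·8²-6·8·6+3·6²+4²)/(6·8·50000) = 9/50000 rad
Superposition: θ = Σ θ_i = 21151/9000000 rad ≈ 0.002350 rad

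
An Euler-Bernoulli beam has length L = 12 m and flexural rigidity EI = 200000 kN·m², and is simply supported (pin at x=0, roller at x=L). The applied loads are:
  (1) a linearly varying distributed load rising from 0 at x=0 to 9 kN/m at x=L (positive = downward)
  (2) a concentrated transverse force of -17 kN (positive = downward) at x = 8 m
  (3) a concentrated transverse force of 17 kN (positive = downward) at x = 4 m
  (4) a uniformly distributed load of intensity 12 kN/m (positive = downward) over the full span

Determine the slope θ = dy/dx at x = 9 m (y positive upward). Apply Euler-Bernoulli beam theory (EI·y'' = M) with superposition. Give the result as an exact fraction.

θ(9) = 1167619/288000000 rad

Load 1 — triangular load w₀=9 kN/m (0→w₀ over full span):
  θ_1 = -w₀(7L⁴-30L²x²+15x⁴)/(360LEI) = -9·(7·12⁴-30·12²·9²+15·9⁴)/(360·12·200000) = 35451/32000000 rad
Load 2 — point force P=-17 kN at a=8 m (b=L-a=4):
  θ_2 = -Pa(2L²-6Lx+3x²+a²)/(6LEI)  [x>a] = -(-17)·8·(2·12²-6·12·9+3·9²+8²)/(6·12·200000) = -901/1800000 rad
Load 3 — point force P=17 kN at a=4 m (b=L-a=8):
  θ_3 = -Pa(2L²-6Lx+3x²+a²)/(6LEI)  [x>a] = -17·4·(2·12²-6·12·9+3·9²+4²)/(6·12·200000) = 1717/3600000 rad
Load 4 — uniform load w=12 kN/m over full span:
  θ_4 = -w(L³-6Lx²+4x³)/(24EI) = -12·(12³-6·12·9²+4·9³)/(24·200000) = 297/100000 rad
Superposition: θ = Σ θ_i = 1167619/288000000 rad ≈ 0.004054 rad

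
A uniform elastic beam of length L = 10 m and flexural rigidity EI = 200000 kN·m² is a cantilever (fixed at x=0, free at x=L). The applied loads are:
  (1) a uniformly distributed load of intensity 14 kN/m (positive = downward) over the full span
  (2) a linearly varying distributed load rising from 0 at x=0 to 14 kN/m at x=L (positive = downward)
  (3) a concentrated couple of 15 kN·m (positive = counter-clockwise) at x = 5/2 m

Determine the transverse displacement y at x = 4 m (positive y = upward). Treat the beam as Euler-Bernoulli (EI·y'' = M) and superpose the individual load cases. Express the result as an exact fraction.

y(4) = -4290893/120000000 m

Load 1 — uniform load w=14 kN/m over full span:
  y_1 = -wx²(x²-4Lx+6L²)/(24EI) = -14·4²·(4²-4·10·4+6·10²)/(24·200000) = -133/6250 m
Load 2 — triangular load w₀=14 kN/m (0→w₀ over full span):
  y_2 = (w₀Lx³/12-w₀L²x²/6-w₀x⁵/(120L))/EI = (14·10·4³/12-14·10²·4²/6-14·4⁵/(120·10))/200000 = -3514/234375 m
Load 3 — applied couple M₀=15 kN·m at a=5/2 m (b=L-a=15/2):
  y_3 = M₀a(2x-a)/(2EI)  [x>a] = 15·(5/2)·(2·4-(5/2))/(2·200000) = 33/64000 m
Superposition: y = Σ y_i = -4290893/120000000 m ≈ -0.035757 m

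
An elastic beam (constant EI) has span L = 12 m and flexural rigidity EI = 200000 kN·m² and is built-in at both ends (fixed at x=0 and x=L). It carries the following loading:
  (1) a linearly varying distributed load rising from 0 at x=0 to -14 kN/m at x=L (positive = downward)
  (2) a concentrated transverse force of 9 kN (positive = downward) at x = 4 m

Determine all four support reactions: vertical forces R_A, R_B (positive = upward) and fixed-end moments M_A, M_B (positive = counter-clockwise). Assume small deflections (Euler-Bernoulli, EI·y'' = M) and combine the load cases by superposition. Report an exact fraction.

Load 1 — triangular load w₀=-14 kN/m (0→w₀ over full span):
  R_A = 3w₀L/20 = 3·(-14)·12/20 = -126/5 kN
  M_A = w₀L²/30 = (-14)·12²/30 = -336/5 kN·m
  R_B = 7w₀L/20 = 7·(-14)·12/20 = -294/5 kN
  M_B = -w₀L²/20 = -(-14)·12²/20 = 504/5 kN·m
Load 2 — point force P=9 kN at a=4 m (b=L-a=8):
  R_A = Pb²(3a+b)/L³ = 9·8²·(3·4+8)/12³ = 20/3 kN
  M_A = Pab²/L² = 9·4·8²/12² = 16 kN·m
  R_B = Pa²(a+3b)/L³ = 9·4²·(4+3·8)/12³ = 7/3 kN
  M_B = -Pa²b/L² = -9·4²·8/12² = -8 kN·m
Superposition: R_A = -278/15 kN, M_A = -256/5 kN·m, R_B = -847/15 kN, M_B = 464/5 kN·m

R_A = -278/15 kN, M_A = -256/5 kN·m, R_B = -847/15 kN, M_B = 464/5 kN·m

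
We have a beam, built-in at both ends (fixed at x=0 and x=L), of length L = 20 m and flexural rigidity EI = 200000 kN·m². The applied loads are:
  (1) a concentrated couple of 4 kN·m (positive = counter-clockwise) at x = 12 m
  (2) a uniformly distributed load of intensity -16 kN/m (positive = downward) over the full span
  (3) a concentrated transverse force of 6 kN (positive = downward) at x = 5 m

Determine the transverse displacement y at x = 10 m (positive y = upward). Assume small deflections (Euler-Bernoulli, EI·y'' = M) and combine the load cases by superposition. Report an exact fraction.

y(10) = 19577/600000 m

Load 1 — applied couple M₀=4 kN·m at a=12 m (b=L-a=8):
  y_1 = (R_Ax³/6 - M_Ax²/2)/EI  [x≤a] with R_A=36/125, M_A=32/25 = ((36/125)·10³/6 - (32/25)·10²/2)/200000 = -1/12500 m
Load 2 — uniform load w=-16 kN/m over full span:
  y_2 = -wx²(L-x)²/(24EI) = -(-16)·10²·(20-10)²/(24·200000) = 1/30 m
Load 3 — point force P=6 kN at a=5 m (b=L-a=15):
  y_3 = -Pa²(L-x)²(3bL-(3b+a)(L-x))/(6L³EI)  [x>a] = -6·5²·(20-10)²·(3·15·20-(3·15+5)·(20-10))/(6·20³·200000) = -1/1600 m
Superposition: y = Σ y_i = 19577/600000 m ≈ 0.032628 m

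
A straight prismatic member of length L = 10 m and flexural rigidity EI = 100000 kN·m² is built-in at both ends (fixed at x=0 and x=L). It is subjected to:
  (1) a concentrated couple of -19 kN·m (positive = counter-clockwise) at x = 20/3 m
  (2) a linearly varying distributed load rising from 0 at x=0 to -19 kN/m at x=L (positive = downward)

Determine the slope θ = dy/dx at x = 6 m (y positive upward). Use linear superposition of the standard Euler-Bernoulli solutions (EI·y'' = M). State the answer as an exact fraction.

Load 1 — applied couple M₀=-19 kN·m at a=20/3 m (b=L-a=10/3):
  θ_1 = (R_Ax²/2 - M_Ax)/EI  [x≤a] with R_A=-38/15, M_A=-19/3 = ((-38/15)·6²/2 - (-19/3)·6)/100000 = -19/250000 rad
Load 2 — triangular load w₀=-19 kN/m (0→w₀ over full span):
  θ_2 = -w₀(2x(L-x)(L-2x)(x+2L)+x²(L-x)²)/(120LEI) = -(-19)·(2·6·(10-6)·(10-2·6)·(6+2·10)+6²·(10-6)²)/(120·10·100000) = -19/62500 rad
Superposition: θ = Σ θ_i = -19/50000 rad ≈ -0.000380 rad

θ(6) = -19/50000 rad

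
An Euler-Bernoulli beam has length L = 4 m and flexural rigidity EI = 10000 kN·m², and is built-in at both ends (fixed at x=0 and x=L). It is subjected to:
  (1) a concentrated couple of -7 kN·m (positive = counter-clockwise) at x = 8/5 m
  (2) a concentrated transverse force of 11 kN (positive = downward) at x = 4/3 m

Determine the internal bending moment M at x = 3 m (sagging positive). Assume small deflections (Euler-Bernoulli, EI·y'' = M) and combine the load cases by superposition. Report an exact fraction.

M(3) = -86/675 kN·m

Load 1 — applied couple M₀=-7 kN·m at a=8/5 m (b=L-a=12/5):
  M_1 = R_Ax - M_A - M₀  [x>a] with R_A=-63/25, M_A=-21/25 = (-63/25)·3 - (-21/25) - (-7) = 7/25 kN·m
Load 2 — point force P=11 kN at a=4/3 m (b=L-a=8/3):
  M_2 = Pa²(a+3b)(L-x)/L³ - Pa²b/L²  [x>a] = 11·(4/3)²·((4/3)+3·(8/3))·(4-3)/4³ - 11·(4/3)²·(8/3)/4² = -11/27 kN·m
Superposition: M = Σ M_i = -86/675 kN·m ≈ -0.127407 kN·m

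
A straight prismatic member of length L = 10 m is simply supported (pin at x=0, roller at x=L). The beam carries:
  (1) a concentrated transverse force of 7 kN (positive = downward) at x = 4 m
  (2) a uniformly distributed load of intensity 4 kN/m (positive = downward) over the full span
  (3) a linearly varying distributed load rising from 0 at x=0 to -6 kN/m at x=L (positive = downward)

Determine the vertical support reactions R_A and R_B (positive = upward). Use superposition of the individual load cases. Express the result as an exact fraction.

R_A = 71/5 kN, R_B = 14/5 kN

Load 1 — point force P=7 kN at a=4 m (b=L-a=6):
  R_A = Pb/L = 7·6/10 = 21/5 kN
  R_B = Pa/L = 7·4/10 = 14/5 kN
Load 2 — uniform load w=4 kN/m over full span:
  R_A = wL/2 = 4·10/2 = 20 kN
  R_B = wL/2 = 4·10/2 = 20 kN
Load 3 — triangular load w₀=-6 kN/m (0→w₀ over full span):
  R_A = w₀L/6 = (-6)·10/6 = -10 kN
  R_B = w₀L/3 = (-6)·10/3 = -20 kN
Superposition: R_A = 71/5 kN, R_B = 14/5 kN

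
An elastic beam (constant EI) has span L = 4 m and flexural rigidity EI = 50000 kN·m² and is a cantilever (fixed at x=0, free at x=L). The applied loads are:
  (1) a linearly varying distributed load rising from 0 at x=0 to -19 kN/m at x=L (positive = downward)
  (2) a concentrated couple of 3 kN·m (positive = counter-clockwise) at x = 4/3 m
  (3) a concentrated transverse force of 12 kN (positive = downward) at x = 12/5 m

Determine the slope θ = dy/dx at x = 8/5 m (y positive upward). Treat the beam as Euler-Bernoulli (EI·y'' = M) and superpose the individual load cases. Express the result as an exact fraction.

Load 1 — triangular load w₀=-19 kN/m (0→w₀ over full span):
  θ_1 = (w₀Lx²/4-w₀L²x/3-w₀x⁴/(24L))/EI = ((-19)·4·(8/5)²/4-(-19)·4²·(8/5)/3-(-19)·(8/5)⁴/(24·4))/50000 = 4484/1953125 rad
Load 2 — applied couple M₀=3 kN·m at a=4/3 m (b=L-a=8/3):
  θ_2 = M₀a/EI  [x>a] = 3·(4/3)/50000 = 1/12500 rad
Load 3 — point force P=12 kN at a=12/5 m (b=L-a=8/5):
  θ_3 = -Px(2a-x)/(2EI)  [x≤a] = -12·(8/5)·(2·(12/5)-(8/5))/(2·50000) = -48/78125 rad
Superposition: θ = Σ θ_i = 13761/7812500 rad ≈ 0.001761 rad

θ(8/5) = 13761/7812500 rad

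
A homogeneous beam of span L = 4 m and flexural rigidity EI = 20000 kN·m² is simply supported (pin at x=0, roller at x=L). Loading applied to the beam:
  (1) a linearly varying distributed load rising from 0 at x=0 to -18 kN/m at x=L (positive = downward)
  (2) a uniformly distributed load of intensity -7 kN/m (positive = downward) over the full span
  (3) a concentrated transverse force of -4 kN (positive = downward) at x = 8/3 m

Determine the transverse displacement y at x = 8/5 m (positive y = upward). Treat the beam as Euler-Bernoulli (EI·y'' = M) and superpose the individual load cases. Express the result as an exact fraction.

y(8/5) = 2151902/791015625 m

Load 1 — triangular load w₀=-18 kN/m (0→w₀ over full span):
  y_1 = -w₀x(7L⁴-10L²x²+3x⁴)/(360LEI) = -(-18)·(8/5)·(7·4⁴-10·4²·(8/5)²+3·(8/5)⁴)/(360·4·20000) = 13692/9765625 m
Load 2 — uniform load w=-7 kN/m over full span:
  y_2 = -wx(L³-2Lx²+x³)/(24EI) = -(-7)·(8/5)·(4³-2·4·(8/5)²+(8/5)³)/(24·20000) = 434/390625 m
Load 3 — point force P=-4 kN at a=8/3 m (b=L-a=4/3):
  y_3 = -Pbx(L²-b²-x²)/(6LEI)  [x≤a] = -(-4)·(4/3)·(8/5)·(4²-(4/3)²-(8/5)²)/(6·4·20000) = 1312/6328125 m
Superposition: y = Σ y_i = 2151902/791015625 m ≈ 0.002720 m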